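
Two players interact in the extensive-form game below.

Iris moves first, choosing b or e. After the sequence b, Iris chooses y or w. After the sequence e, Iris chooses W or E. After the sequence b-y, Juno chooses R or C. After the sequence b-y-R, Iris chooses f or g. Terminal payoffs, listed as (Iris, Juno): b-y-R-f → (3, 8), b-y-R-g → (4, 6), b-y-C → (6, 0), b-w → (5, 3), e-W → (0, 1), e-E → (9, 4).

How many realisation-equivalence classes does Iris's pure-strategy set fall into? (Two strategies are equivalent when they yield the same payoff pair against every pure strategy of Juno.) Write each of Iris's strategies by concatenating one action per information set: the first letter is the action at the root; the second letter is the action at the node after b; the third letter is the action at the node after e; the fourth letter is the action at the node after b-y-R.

5

Iris has 16 pure strategies: byWf, byWg, byEf, byEg, bwWf, bwWg, bwEf, bwEg, eyWf, eyWg, eyEf, eyEg, ewWf, ewWg, ewEf, ewEg. Columns: R, C.
{byWf, byEf} → row (3,8) (6,0)
{byWg, byEg} → row (4,6) (6,0)
{bwWf, bwWg, bwEf, bwEg} → row (5,3) (5,3)
{eyWf, eyWg, ewWf, ewWg} → row (0,1) (0,1)
{eyEf, eyEg, ewEf, ewEg} → row (9,4) (9,4)
That's 5 distinct rows out of 16 strategies.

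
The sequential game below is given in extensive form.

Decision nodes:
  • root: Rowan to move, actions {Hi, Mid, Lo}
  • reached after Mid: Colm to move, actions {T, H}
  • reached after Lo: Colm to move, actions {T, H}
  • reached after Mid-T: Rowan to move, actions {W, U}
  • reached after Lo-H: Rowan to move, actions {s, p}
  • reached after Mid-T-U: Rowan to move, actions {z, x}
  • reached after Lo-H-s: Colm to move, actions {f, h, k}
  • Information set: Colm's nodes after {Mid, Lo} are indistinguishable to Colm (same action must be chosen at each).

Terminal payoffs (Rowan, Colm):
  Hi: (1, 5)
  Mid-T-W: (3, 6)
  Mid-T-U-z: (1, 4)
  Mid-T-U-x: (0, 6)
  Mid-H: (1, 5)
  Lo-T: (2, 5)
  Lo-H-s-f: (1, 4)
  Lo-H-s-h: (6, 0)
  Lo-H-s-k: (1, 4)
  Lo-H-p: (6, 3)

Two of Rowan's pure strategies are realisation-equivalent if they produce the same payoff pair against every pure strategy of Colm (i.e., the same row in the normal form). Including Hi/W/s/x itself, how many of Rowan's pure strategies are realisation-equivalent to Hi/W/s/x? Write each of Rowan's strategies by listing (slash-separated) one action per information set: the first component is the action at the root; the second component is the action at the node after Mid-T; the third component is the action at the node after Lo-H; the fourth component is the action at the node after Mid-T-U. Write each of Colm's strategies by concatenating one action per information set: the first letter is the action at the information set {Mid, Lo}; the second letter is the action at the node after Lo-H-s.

Row for Hi/W/s/x (columns Tf, Th, Tk, Hf, Hh, Hk): (1,5) (1,5) (1,5) (1,5) (1,5) (1,5).
Under Hi/W/s/x, Rowan's choice at the node after Mid-T and at the node after Lo-H and at the node after Mid-T-U can never be reached regardless of what Colm does, so varying those choices leaves every outcome unchanged.
Holding the reachable choices fixed and varying the unreachable ones freely already gives 2 × 2 × 2 = 8 equivalent strategies.
No other strategy reproduces this row, so those 8 are the full class: Hi/W/s/z, Hi/W/s/x, Hi/W/p/z, Hi/W/p/x, Hi/U/s/z, Hi/U/s/x, Hi/U/p/z, Hi/U/p/x.

8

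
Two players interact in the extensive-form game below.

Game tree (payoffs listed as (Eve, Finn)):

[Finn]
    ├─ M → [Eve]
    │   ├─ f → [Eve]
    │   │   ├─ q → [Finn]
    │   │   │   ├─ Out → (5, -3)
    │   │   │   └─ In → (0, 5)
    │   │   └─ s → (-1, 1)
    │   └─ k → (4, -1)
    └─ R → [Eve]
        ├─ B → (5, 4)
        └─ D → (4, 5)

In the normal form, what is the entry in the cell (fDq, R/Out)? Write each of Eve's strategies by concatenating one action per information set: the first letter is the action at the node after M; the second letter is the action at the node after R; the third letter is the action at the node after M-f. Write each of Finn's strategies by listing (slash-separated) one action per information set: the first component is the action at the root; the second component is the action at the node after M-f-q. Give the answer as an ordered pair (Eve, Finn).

Trace the play path from the root:
  Finn plays R
  Eve plays D at [R]
→ terminal payoff (4, 5).
(Eve's choice at the node after M is never reached on this path, so it doesn't affect the outcome.)

(4, 5)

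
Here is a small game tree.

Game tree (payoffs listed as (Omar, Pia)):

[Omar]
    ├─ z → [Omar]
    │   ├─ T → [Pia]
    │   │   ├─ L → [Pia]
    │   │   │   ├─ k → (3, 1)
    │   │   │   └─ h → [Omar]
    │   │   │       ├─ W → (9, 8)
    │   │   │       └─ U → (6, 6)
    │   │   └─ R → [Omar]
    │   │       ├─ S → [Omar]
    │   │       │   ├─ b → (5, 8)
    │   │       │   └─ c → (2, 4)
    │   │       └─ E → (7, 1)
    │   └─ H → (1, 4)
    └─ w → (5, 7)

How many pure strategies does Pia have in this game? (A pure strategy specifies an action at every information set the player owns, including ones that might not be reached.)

Pia owns the node after z-T with actions {L, R} — two choices.
Pia owns the node after z-T-L with actions {k, h} — two choices.
A pure strategy fixes one action at each information set independently, so the count is the product 2 × 2 = 4.
(For reference, Omar has 32 pure strategies, giving a 4×32 normal-form matrix.)

4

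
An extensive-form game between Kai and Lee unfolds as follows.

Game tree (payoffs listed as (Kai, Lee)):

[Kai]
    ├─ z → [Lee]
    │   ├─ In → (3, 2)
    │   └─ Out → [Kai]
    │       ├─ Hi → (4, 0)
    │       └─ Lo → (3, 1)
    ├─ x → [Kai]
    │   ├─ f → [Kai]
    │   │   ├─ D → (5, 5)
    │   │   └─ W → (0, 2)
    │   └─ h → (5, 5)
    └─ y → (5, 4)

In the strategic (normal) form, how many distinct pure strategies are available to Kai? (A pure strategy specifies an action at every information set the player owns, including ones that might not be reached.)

Kai owns the root with actions {z, x, y} — three choices.
Kai owns the node after x with actions {f, h} — two choices.
Kai owns the node after z-Out with actions {Hi, Lo} — two choices.
Kai owns the node after x-f with actions {D, W} — two choices.
A pure strategy fixes one action at each information set independently, so the count is the product 3 × 2 × 2 × 2 = 24.
(For reference, Lee has 2 pure strategies, giving a 24×2 normal-form matrix.)

24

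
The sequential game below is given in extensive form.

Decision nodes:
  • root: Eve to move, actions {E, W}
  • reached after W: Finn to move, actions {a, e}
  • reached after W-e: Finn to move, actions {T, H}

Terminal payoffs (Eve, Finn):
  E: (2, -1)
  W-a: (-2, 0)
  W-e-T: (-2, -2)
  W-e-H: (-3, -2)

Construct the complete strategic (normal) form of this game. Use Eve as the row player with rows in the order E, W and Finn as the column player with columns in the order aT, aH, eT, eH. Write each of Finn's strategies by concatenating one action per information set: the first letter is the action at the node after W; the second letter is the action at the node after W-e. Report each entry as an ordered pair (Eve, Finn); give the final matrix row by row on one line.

E: (2,-1) (2,-1) (2,-1) (2,-1) | W: (-2,0) (-2,0) (-2,-2) (-3,-2)

Row E: aT→(2,-1), aH→(2,-1), eT→(2,-1), eH→(2,-1)
Row W: aT→(-2,0), aH→(-2,0), eT→(-2,-2), eH→(-3,-2)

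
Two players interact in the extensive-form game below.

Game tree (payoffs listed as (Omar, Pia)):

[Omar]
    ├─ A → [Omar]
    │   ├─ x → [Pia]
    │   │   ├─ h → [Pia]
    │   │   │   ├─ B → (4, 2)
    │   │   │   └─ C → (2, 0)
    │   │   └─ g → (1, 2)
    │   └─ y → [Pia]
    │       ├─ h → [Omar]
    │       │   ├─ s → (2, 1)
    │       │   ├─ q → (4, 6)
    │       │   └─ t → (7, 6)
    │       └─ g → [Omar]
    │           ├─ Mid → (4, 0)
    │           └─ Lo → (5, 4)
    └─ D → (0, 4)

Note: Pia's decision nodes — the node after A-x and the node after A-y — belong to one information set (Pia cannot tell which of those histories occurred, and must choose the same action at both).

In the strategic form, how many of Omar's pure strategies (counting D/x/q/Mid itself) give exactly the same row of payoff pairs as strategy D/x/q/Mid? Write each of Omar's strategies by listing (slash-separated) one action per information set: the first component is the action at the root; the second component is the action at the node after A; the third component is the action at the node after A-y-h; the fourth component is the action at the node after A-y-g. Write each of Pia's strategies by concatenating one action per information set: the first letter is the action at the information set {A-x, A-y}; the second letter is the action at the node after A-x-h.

Row for D/x/q/Mid (columns hB, hC, gB, gC): (0,4) (0,4) (0,4) (0,4).
Under D/x/q/Mid, Omar's choice at the node after A and at the node after A-y-h and at the node after A-y-g can never be reached regardless of what Pia does, so varying those choices leaves every outcome unchanged.
Holding the reachable choices fixed and varying the unreachable ones freely already gives 2 × 3 × 2 = 12 equivalent strategies.
No other strategy reproduces this row, so those 12 are the full class: D/x/s/Mid, D/x/s/Lo, D/x/q/Mid, D/x/q/Lo, D/x/t/Mid, D/x/t/Lo, D/y/s/Mid, D/y/s/Lo, D/y/q/Mid, D/y/q/Lo, D/y/t/Mid, D/y/t/Lo.

12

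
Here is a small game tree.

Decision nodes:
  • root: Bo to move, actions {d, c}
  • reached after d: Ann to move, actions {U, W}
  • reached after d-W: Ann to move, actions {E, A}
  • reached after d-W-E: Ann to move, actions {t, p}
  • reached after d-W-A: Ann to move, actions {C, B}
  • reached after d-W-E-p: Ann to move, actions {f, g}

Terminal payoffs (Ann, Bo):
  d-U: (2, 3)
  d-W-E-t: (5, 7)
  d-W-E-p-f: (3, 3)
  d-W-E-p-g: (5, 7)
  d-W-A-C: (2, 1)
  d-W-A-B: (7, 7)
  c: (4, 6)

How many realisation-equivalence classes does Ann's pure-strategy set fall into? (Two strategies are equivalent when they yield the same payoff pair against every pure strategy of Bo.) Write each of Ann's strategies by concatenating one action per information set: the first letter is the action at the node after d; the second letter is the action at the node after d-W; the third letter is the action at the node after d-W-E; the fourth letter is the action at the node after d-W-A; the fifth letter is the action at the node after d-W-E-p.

Ann has 32 pure strategies: UEtCf, UEtCg, UEtBf, UEtBg, UEpCf, UEpCg, UEpBf, UEpBg, UAtCf, UAtCg, UAtBf, UAtBg, UApCf, UApCg, UApBf, UApBg, WEtCf, WEtCg, WEtBf, WEtBg, WEpCf, WEpCg, WEpBf, WEpBg, WAtCf, WAtCg, WAtBf, WAtBg, WApCf, WApCg, WApBf, WApBg. Columns: d, c.
{UEtCf, UEtCg, UEtBf, UEtBg, UEpCf, UEpCg, UEpBf, UEpBg, UAtCf, UAtCg, UAtBf, UAtBg, UApCf, UApCg, UApBf, UApBg} → row (2,3) (4,6)
{WEtCf, WEtCg, WEtBf, WEtBg, WEpCg, WEpBg} → row (5,7) (4,6)
{WEpCf, WEpBf} → row (3,3) (4,6)
{WAtCf, WAtCg, WApCf, WApCg} → row (2,1) (4,6)
{WAtBf, WAtBg, WApBf, WApBg} → row (7,7) (4,6)
That's 5 distinct rows out of 32 strategies.

5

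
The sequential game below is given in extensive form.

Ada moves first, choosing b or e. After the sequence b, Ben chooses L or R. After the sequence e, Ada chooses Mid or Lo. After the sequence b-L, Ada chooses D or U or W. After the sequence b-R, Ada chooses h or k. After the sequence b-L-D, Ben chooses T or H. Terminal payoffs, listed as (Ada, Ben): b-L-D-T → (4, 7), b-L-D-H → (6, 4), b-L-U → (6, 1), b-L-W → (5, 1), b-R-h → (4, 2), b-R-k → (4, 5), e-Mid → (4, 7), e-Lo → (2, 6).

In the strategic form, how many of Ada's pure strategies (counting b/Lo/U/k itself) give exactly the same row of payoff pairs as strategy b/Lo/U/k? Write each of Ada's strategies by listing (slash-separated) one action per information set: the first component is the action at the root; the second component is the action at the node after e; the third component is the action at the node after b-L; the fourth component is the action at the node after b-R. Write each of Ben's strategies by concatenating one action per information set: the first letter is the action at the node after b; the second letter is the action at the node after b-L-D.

2

Row for b/Lo/U/k (columns LT, LH, RT, RH): (6,1) (6,1) (4,5) (4,5).
Under b/Lo/U/k, Ada's choice at the node after e can never be reached regardless of what Ben does, so varying those choices leaves every outcome unchanged.
Holding the reachable choices fixed and varying the unreachable one freely already gives 2 equivalent strategies.
No other strategy reproduces this row, so those 2 are the full class: b/Mid/U/k, b/Lo/U/k.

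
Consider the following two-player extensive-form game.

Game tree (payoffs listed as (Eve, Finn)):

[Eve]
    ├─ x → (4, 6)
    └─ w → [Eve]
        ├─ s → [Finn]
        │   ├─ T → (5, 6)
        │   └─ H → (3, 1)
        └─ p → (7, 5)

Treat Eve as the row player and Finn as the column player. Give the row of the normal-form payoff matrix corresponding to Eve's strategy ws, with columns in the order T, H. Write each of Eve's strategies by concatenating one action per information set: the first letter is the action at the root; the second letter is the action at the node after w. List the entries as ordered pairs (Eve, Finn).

vs T: Eve plays w → Eve plays s at [w] → Finn plays T at [w-s] → (5, 6)
vs H: Eve plays w → Eve plays s at [w] → Finn plays H at [w-s] → (3, 1)

(5,6) (3,1)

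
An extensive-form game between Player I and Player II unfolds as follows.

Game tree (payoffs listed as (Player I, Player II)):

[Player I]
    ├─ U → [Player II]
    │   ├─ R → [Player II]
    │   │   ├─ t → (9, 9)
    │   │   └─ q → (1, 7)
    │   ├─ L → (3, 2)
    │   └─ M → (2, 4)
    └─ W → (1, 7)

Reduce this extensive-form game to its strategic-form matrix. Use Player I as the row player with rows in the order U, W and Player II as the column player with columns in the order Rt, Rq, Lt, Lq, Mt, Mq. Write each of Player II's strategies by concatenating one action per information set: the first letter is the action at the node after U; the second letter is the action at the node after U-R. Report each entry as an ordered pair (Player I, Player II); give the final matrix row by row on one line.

Row U: Rt→(9,9), Rq→(1,7), Lt→(3,2), Lq→(3,2), Mt→(2,4), Mq→(2,4)
Row W: Rt→(1,7), Rq→(1,7), Lt→(1,7), Lq→(1,7), Mt→(1,7), Mq→(1,7)

U: (9,9) (1,7) (3,2) (3,2) (2,4) (2,4) | W: (1,7) (1,7) (1,7) (1,7) (1,7) (1,7)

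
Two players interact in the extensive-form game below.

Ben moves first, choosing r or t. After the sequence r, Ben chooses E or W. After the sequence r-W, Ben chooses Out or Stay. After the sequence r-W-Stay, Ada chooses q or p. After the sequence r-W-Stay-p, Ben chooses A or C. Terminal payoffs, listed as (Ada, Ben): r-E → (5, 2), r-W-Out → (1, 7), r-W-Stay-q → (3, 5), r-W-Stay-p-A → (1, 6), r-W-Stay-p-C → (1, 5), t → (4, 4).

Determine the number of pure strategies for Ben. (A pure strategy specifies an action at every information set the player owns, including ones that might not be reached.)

16

Ben owns the root with actions {r, t} — two choices.
Ben owns the node after r with actions {E, W} — two choices.
Ben owns the node after r-W with actions {Out, Stay} — two choices.
Ben owns the node after r-W-Stay-p with actions {A, C} — two choices.
A pure strategy fixes one action at each information set independently, so the count is the product 2 × 2 × 2 × 2 = 16.
(For reference, Ada has 2 pure strategies, giving a 16×2 normal-form matrix.)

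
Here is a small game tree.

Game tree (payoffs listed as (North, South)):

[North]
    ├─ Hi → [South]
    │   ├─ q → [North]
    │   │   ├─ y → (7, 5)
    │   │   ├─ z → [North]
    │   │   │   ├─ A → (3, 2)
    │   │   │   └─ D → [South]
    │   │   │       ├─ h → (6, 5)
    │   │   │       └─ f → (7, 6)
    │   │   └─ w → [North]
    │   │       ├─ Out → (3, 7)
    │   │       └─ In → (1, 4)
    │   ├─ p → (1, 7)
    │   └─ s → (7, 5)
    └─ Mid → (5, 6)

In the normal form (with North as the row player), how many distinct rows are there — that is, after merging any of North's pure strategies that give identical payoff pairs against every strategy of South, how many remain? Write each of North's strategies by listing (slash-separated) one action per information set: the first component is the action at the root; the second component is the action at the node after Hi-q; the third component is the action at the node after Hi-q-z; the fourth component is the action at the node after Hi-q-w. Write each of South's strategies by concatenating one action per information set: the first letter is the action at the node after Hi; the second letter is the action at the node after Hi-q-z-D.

North has 24 pure strategies: Hi/y/A/Out, Hi/y/A/In, Hi/y/D/Out, Hi/y/D/In, Hi/z/A/Out, Hi/z/A/In, Hi/z/D/Out, Hi/z/D/In, Hi/w/A/Out, Hi/w/A/In, Hi/w/D/Out, Hi/w/D/In, Mid/y/A/Out, Mid/y/A/In, Mid/y/D/Out, Mid/y/D/In, Mid/z/A/Out, Mid/z/A/In, Mid/z/D/Out, Mid/z/D/In, Mid/w/A/Out, Mid/w/A/In, Mid/w/D/Out, Mid/w/D/In. Columns: qh, qf, ph, pf, sh, sf.
{Hi/y/A/Out, Hi/y/A/In, Hi/y/D/Out, Hi/y/D/In} → row (7,5) (7,5) (1,7) (1,7) (7,5) (7,5)
{Hi/z/A/Out, Hi/z/A/In} → row (3,2) (3,2) (1,7) (1,7) (7,5) (7,5)
{Hi/z/D/Out, Hi/z/D/In} → row (6,5) (7,6) (1,7) (1,7) (7,5) (7,5)
{Hi/w/A/Out, Hi/w/D/Out} → row (3,7) (3,7) (1,7) (1,7) (7,5) (7,5)
{Hi/w/A/In, Hi/w/D/In} → row (1,4) (1,4) (1,7) (1,7) (7,5) (7,5)
{Mid/y/A/Out, Mid/y/A/In, Mid/y/D/Out, Mid/y/D/In, Mid/z/A/Out, Mid/z/A/In, Mid/z/D/Out, Mid/z/D/In, Mid/w/A/Out, Mid/w/A/In, Mid/w/D/Out, Mid/w/D/In} → row (5,6) (5,6) (5,6) (5,6) (5,6) (5,6)
That's 6 distinct rows out of 24 strategies.

6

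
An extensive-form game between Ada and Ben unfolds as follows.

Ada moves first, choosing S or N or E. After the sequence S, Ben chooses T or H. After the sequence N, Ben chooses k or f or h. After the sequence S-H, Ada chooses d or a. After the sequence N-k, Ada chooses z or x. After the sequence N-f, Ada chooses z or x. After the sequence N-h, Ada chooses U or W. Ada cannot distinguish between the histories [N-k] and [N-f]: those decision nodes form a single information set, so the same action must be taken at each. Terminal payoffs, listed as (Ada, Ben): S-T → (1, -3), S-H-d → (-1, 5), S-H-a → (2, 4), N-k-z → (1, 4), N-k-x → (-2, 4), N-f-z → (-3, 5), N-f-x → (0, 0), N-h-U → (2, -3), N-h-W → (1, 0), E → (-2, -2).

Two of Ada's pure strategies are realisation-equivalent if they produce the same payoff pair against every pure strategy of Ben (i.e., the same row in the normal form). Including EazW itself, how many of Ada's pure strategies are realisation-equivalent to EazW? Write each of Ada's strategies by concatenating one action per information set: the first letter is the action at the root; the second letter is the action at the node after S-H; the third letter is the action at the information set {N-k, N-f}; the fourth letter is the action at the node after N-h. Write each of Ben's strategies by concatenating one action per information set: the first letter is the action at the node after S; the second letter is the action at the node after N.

Row for EazW (columns Tk, Tf, Th, Hk, Hf, Hh): (-2,-2) (-2,-2) (-2,-2) (-2,-2) (-2,-2) (-2,-2).
Under EazW, Ada's choice at the node after S-H and at the information set {N-k, N-f} and at the node after N-h can never be reached regardless of what Ben does, so varying those choices leaves every outcome unchanged.
Holding the reachable choices fixed and varying the unreachable ones freely already gives 2 × 2 × 2 = 8 equivalent strategies.
No other strategy reproduces this row, so those 8 are the full class: EdzU, EdzW, EdxU, EdxW, EazU, EazW, EaxU, EaxW.

8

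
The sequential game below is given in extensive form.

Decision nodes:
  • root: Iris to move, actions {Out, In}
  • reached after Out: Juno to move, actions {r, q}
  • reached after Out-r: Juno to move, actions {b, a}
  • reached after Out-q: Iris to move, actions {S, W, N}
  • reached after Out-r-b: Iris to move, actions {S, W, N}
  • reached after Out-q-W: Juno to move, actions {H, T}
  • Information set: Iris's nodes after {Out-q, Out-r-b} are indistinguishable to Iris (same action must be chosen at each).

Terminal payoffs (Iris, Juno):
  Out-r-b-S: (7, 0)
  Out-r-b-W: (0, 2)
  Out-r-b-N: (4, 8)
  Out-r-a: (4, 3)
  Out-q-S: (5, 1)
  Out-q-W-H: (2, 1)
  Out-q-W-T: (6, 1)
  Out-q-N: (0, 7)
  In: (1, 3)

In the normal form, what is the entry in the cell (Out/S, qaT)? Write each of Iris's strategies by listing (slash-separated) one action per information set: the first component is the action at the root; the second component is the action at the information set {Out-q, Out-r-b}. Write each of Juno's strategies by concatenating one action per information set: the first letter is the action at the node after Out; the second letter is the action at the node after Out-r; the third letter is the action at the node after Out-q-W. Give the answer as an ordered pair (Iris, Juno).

(5, 1)

Trace the play path from the root:
  Iris plays Out
  Juno plays q at [Out]
  Iris plays S at [Out-q]
→ terminal payoff (5, 1).
(Juno's choice at the node after Out-r is never reached on this path, so it doesn't affect the outcome.)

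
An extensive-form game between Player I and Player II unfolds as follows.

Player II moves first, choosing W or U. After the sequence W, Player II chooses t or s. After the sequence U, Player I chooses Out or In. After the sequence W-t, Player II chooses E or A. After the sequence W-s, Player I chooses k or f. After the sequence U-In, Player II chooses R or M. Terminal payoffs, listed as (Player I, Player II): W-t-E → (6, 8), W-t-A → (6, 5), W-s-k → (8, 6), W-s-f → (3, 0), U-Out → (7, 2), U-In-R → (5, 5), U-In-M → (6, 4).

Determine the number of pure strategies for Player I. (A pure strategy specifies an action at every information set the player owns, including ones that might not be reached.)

4

Player I owns the node after U with actions {Out, In} — two choices.
Player I owns the node after W-s with actions {k, f} — two choices.
A pure strategy fixes one action at each information set independently, so the count is the product 2 × 2 = 4.
(For reference, Player II has 16 pure strategies, giving a 4×16 normal-form matrix.)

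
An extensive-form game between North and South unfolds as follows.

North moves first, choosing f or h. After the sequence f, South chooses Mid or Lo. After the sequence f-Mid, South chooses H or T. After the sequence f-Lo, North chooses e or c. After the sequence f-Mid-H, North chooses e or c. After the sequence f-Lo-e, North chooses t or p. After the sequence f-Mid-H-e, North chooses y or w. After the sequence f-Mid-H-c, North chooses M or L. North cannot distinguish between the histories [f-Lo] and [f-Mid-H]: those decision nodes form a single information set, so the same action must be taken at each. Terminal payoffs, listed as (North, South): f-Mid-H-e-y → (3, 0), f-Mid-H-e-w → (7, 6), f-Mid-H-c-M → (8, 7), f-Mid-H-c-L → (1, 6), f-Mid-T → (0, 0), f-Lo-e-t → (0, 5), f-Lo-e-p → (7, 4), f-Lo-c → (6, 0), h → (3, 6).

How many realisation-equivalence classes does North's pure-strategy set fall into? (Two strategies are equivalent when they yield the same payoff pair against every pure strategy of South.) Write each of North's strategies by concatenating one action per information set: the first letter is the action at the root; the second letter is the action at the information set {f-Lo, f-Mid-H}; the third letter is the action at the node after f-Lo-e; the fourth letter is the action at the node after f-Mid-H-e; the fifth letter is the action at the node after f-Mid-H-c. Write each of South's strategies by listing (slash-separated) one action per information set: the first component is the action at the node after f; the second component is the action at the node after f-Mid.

North has 32 pure strategies: fetyM, fetyL, fetwM, fetwL, fepyM, fepyL, fepwM, fepwL, fctyM, fctyL, fctwM, fctwL, fcpyM, fcpyL, fcpwM, fcpwL, hetyM, hetyL, hetwM, hetwL, hepyM, hepyL, hepwM, hepwL, hctyM, hctyL, hctwM, hctwL, hcpyM, hcpyL, hcpwM, hcpwL. Columns: Mid/H, Mid/T, Lo/H, Lo/T.
{fetyM, fetyL} → row (3,0) (0,0) (0,5) (0,5)
{fetwM, fetwL} → row (7,6) (0,0) (0,5) (0,5)
{fepyM, fepyL} → row (3,0) (0,0) (7,4) (7,4)
{fepwM, fepwL} → row (7,6) (0,0) (7,4) (7,4)
{fctyM, fctwM, fcpyM, fcpwM} → row (8,7) (0,0) (6,0) (6,0)
{fctyL, fctwL, fcpyL, fcpwL} → row (1,6) (0,0) (6,0) (6,0)
{hetyM, hetyL, hetwM, hetwL, hepyM, hepyL, hepwM, hepwL, hctyM, hctyL, hctwM, hctwL, hcpyM, hcpyL, hcpwM, hcpwL} → row (3,6) (3,6) (3,6) (3,6)
That's 7 distinct rows out of 32 strategies.

7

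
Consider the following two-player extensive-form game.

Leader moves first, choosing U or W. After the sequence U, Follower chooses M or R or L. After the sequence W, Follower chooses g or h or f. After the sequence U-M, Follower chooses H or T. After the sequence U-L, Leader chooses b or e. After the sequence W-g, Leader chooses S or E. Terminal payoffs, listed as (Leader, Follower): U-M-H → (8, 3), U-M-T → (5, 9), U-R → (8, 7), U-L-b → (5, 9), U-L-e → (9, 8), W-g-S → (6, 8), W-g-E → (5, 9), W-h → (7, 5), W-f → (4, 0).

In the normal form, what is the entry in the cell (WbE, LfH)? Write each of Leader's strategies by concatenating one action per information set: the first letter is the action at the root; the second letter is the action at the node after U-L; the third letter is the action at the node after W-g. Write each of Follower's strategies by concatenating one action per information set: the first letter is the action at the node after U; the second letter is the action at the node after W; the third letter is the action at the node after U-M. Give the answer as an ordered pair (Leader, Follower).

Trace the play path from the root:
  Leader plays W
  Follower plays f at [W]
→ terminal payoff (4, 0).
(Leader's choice at the node after U-L is never reached on this path, so it doesn't affect the outcome.)

(4, 0)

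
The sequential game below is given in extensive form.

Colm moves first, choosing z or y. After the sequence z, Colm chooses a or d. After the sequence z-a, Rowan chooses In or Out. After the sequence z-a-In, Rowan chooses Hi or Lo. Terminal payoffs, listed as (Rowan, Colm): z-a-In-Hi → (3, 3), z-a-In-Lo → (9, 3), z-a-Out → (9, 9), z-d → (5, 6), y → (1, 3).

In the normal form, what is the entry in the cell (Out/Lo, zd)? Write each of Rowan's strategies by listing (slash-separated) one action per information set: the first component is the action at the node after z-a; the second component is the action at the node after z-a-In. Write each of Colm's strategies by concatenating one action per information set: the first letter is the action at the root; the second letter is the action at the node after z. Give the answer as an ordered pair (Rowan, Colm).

Trace the play path from the root:
  Colm plays z
  Colm plays d at [z]
→ terminal payoff (5, 6).
(Rowan's choice at the node after z-a is never reached on this path, so it doesn't affect the outcome.)

(5, 6)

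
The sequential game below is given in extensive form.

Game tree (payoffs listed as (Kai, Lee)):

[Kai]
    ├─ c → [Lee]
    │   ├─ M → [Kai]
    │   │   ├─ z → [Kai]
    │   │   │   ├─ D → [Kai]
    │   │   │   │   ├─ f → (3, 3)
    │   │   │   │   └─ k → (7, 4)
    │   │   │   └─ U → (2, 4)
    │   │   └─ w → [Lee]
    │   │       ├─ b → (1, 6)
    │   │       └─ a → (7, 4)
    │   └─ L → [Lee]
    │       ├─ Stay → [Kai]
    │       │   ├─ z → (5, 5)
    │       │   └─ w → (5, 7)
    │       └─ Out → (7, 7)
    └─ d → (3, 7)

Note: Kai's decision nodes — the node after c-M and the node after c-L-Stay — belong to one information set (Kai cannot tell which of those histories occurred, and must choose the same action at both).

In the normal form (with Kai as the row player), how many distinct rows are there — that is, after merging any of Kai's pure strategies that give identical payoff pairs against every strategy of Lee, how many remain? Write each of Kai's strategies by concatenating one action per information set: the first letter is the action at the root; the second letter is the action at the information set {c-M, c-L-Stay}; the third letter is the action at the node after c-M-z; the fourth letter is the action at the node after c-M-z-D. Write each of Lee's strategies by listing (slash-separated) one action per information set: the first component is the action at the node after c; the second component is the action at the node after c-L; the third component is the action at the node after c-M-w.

5

Kai has 16 pure strategies: czDf, czDk, czUf, czUk, cwDf, cwDk, cwUf, cwUk, dzDf, dzDk, dzUf, dzUk, dwDf, dwDk, dwUf, dwUk. Columns: M/Stay/b, M/Stay/a, M/Out/b, M/Out/a, L/Stay/b, L/Stay/a, L/Out/b, L/Out/a.
{czDf} → row (3,3) (3,3) (3,3) (3,3) (5,5) (5,5) (7,7) (7,7)
{czDk} → row (7,4) (7,4) (7,4) (7,4) (5,5) (5,5) (7,7) (7,7)
{czUf, czUk} → row (2,4) (2,4) (2,4) (2,4) (5,5) (5,5) (7,7) (7,7)
{cwDf, cwDk, cwUf, cwUk} → row (1,6) (7,4) (1,6) (7,4) (5,7) (5,7) (7,7) (7,7)
{dzDf, dzDk, dzUf, dzUk, dwDf, dwDk, dwUf, dwUk} → row (3,7) (3,7) (3,7) (3,7) (3,7) (3,7) (3,7) (3,7)
That's 5 distinct rows out of 16 strategies.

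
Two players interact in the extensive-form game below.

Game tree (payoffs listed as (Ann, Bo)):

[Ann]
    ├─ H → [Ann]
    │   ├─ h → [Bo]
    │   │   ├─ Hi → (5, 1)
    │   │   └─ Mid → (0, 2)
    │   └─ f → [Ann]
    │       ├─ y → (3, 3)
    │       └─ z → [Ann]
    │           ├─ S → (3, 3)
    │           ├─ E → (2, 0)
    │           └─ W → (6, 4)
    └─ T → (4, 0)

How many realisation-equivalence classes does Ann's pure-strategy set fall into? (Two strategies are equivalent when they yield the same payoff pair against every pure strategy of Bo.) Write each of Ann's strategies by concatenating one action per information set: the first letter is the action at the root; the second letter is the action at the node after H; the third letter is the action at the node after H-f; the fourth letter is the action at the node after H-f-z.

5

Ann has 24 pure strategies: HhyS, HhyE, HhyW, HhzS, HhzE, HhzW, HfyS, HfyE, HfyW, HfzS, HfzE, HfzW, ThyS, ThyE, ThyW, ThzS, ThzE, ThzW, TfyS, TfyE, TfyW, TfzS, TfzE, TfzW. Columns: Hi, Mid.
{HhyS, HhyE, HhyW, HhzS, HhzE, HhzW} → row (5,1) (0,2)
{HfyS, HfyE, HfyW, HfzS} → row (3,3) (3,3)
{HfzE} → row (2,0) (2,0)
{HfzW} → row (6,4) (6,4)
{ThyS, ThyE, ThyW, ThzS, ThzE, ThzW, TfyS, TfyE, TfyW, TfzS, TfzE, TfzW} → row (4,0) (4,0)
That's 5 distinct rows out of 24 strategies.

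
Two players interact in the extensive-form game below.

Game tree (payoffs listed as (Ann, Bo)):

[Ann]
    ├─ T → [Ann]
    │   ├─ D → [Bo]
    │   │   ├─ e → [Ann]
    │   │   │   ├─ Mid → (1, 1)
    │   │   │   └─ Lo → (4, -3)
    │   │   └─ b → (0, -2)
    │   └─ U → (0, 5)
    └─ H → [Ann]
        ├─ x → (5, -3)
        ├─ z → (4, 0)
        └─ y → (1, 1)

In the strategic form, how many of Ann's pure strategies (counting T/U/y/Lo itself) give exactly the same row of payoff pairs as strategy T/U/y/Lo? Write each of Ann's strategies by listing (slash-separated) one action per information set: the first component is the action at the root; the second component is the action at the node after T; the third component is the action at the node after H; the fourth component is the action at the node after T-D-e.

6

Row for T/U/y/Lo (columns e, b): (0,5) (0,5).
Under T/U/y/Lo, Ann's choice at the node after H and at the node after T-D-e can never be reached regardless of what Bo does, so varying those choices leaves every outcome unchanged.
Holding the reachable choices fixed and varying the unreachable ones freely already gives 3 × 2 = 6 equivalent strategies.
No other strategy reproduces this row, so those 6 are the full class: T/U/x/Mid, T/U/x/Lo, T/U/z/Mid, T/U/z/Lo, T/U/y/Mid, T/U/y/Lo.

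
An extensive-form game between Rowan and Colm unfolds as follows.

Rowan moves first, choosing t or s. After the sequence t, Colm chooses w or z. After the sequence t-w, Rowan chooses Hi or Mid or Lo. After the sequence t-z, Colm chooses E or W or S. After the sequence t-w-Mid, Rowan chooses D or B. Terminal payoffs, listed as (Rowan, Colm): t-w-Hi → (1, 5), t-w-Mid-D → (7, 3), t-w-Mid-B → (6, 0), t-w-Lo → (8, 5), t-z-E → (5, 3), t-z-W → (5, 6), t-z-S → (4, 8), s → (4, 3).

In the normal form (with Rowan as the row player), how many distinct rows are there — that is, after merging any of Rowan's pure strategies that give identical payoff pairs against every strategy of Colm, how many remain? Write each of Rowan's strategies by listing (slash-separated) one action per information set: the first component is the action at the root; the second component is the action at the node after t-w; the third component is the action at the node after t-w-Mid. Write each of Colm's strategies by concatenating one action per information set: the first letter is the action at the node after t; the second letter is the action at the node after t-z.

Rowan has 12 pure strategies: t/Hi/D, t/Hi/B, t/Mid/D, t/Mid/B, t/Lo/D, t/Lo/B, s/Hi/D, s/Hi/B, s/Mid/D, s/Mid/B, s/Lo/D, s/Lo/B. Columns: wE, wW, wS, zE, zW, zS.
{t/Hi/D, t/Hi/B} → row (1,5) (1,5) (1,5) (5,3) (5,6) (4,8)
{t/Mid/D} → row (7,3) (7,3) (7,3) (5,3) (5,6) (4,8)
{t/Mid/B} → row (6,0) (6,0) (6,0) (5,3) (5,6) (4,8)
{t/Lo/D, t/Lo/B} → row (8,5) (8,5) (8,5) (5,3) (5,6) (4,8)
{s/Hi/D, s/Hi/B, s/Mid/D, s/Mid/B, s/Lo/D, s/Lo/B} → row (4,3) (4,3) (4,3) (4,3) (4,3) (4,3)
That's 5 distinct rows out of 12 strategies.

5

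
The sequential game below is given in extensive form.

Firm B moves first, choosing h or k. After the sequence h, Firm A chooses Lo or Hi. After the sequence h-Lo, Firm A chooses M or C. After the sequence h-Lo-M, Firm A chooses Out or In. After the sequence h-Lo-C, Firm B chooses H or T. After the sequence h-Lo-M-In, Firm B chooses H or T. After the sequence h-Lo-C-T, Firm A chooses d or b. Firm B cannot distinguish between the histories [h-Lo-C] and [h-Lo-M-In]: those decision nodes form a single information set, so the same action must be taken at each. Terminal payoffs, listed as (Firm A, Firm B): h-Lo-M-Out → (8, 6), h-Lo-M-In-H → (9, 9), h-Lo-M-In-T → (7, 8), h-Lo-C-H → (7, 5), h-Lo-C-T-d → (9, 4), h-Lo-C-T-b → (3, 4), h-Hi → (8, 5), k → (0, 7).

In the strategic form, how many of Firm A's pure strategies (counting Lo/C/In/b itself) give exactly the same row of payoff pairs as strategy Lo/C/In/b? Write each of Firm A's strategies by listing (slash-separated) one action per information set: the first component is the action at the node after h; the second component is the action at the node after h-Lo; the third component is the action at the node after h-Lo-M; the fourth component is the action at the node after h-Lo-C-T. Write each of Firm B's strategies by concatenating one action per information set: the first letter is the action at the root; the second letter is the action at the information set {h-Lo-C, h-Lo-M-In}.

Row for Lo/C/In/b (columns hH, hT, kH, kT): (7,5) (3,4) (0,7) (0,7).
Under Lo/C/In/b, Firm A's choice at the node after h-Lo-M can never be reached regardless of what Firm B does, so varying those choices leaves every outcome unchanged.
Holding the reachable choices fixed and varying the unreachable one freely already gives 2 equivalent strategies.
No other strategy reproduces this row, so those 2 are the full class: Lo/C/Out/b, Lo/C/In/b.

2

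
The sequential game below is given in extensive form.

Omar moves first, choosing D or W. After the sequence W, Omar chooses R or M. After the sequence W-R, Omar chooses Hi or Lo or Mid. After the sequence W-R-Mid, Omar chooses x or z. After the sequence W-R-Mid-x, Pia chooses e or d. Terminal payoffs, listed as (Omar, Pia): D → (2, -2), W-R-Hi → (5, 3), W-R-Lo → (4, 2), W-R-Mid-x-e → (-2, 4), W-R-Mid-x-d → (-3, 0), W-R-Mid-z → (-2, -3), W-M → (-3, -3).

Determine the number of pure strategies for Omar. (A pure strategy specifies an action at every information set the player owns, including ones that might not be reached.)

24

Omar owns the root with actions {D, W} — two choices.
Omar owns the node after W with actions {R, M} — two choices.
Omar owns the node after W-R with actions {Hi, Lo, Mid} — three choices.
Omar owns the node after W-R-Mid with actions {x, z} — two choices.
A pure strategy fixes one action at each information set independently, so the count is the product 2 × 2 × 3 × 2 = 24.
(For reference, Pia has 2 pure strategies, giving a 24×2 normal-form matrix.)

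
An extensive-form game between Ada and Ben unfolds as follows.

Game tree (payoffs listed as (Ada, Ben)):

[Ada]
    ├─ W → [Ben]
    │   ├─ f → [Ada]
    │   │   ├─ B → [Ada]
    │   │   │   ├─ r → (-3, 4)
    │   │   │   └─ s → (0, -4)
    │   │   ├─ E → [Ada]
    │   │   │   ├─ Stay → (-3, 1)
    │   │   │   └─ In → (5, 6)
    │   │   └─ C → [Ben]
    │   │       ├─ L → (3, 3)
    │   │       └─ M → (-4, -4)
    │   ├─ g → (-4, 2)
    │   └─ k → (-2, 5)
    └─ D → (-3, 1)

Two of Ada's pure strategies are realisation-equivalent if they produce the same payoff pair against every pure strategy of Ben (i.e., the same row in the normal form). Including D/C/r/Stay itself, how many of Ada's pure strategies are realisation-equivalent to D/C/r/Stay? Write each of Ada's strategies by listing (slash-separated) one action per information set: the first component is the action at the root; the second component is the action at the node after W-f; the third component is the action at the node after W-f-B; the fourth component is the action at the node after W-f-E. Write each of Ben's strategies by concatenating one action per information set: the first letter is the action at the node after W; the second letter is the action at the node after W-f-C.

12

Row for D/C/r/Stay (columns fL, fM, gL, gM, kL, kM): (-3,1) (-3,1) (-3,1) (-3,1) (-3,1) (-3,1).
Under D/C/r/Stay, Ada's choice at the node after W-f and at the node after W-f-B and at the node after W-f-E can never be reached regardless of what Ben does, so varying those choices leaves every outcome unchanged.
Holding the reachable choices fixed and varying the unreachable ones freely already gives 3 × 2 × 2 = 12 equivalent strategies.
No other strategy reproduces this row, so those 12 are the full class: D/B/r/Stay, D/B/r/In, D/B/s/Stay, D/B/s/In, D/E/r/Stay, D/E/r/In, D/E/s/Stay, D/E/s/In, D/C/r/Stay, D/C/r/In, D/C/s/Stay, D/C/s/In.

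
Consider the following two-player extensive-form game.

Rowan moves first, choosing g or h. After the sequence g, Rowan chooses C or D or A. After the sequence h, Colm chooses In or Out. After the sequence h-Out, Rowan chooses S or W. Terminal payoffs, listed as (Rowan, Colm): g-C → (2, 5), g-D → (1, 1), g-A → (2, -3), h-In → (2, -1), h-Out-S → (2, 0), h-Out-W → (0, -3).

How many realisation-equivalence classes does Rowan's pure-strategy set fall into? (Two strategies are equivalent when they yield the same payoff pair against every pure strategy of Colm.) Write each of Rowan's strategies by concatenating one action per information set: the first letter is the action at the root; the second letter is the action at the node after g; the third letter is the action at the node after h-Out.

5

Rowan has 12 pure strategies: gCS, gCW, gDS, gDW, gAS, gAW, hCS, hCW, hDS, hDW, hAS, hAW. Columns: In, Out.
{gCS, gCW} → row (2,5) (2,5)
{gDS, gDW} → row (1,1) (1,1)
{gAS, gAW} → row (2,-3) (2,-3)
{hCS, hDS, hAS} → row (2,-1) (2,0)
{hCW, hDW, hAW} → row (2,-1) (0,-3)
That's 5 distinct rows out of 12 strategies.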